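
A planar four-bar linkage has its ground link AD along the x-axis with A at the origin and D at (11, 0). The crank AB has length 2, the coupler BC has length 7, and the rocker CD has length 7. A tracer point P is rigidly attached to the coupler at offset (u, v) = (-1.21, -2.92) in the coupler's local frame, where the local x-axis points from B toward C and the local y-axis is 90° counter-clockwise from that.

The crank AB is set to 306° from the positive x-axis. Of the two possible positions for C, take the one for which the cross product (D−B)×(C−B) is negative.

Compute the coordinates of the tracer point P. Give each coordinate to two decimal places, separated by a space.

A=(0,0), D=(11.00,0)
B = A + 2.00·(cos306°, sin306°) = (1.1756, -1.6180)
|BD| = 9.9568
circle(B,7.00) ∩ circle(D,7.00): a=4.9784, h=4.9209
  candidates: C₊=(5.2881,4.0465) cross=48.997; C₋=(6.8875,-5.6645) cross=-48.997
  mode - wants cross < 0 → take C=(6.8875,-5.6645) (cross=-48.997)
ex = (C−B)/|BC| = (0.8160,-0.5781); ey = (0.5781,0.8160)
P = B + -1.21·ex + -2.92·ey = (-1.4997,-3.3012)

-1.50 -3.30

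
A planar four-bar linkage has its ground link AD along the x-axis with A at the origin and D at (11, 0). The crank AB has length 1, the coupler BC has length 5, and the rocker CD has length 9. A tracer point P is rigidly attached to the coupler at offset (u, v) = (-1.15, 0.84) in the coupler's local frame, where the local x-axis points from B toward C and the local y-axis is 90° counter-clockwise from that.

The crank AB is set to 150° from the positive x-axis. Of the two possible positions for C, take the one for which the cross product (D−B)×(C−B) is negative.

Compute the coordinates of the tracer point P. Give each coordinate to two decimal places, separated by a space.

-1.04 1.91

A=(0,0), D=(11.00,0)
B = A + 1.00·(cos150°, sin150°) = (-0.8660, 0.5000)
|BD| = 11.8766
circle(B,5.00) ∩ circle(D,9.00): a=3.5807, h=3.4898
  candidates: C₊=(2.8584,3.8360) cross=41.447; C₋=(2.5646,-3.1374) cross=-41.447
  mode - wants cross < 0 → take C=(2.5646,-3.1374) (cross=-41.447)
ex = (C−B)/|BC| = (0.6861,-0.7275); ey = (0.7275,0.6861)
P = B + -1.15·ex + 0.84·ey = (-1.0440,1.9130)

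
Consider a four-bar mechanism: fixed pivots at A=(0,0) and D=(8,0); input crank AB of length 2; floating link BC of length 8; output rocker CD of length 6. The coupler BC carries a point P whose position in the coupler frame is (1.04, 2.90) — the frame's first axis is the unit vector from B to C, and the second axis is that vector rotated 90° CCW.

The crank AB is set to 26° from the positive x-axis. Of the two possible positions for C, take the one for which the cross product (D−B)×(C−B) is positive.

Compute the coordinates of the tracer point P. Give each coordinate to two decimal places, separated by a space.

A=(0,0), D=(8.00,0)
B = A + 2.00·(cos26°, sin26°) = (1.7976, 0.8767)
|BD| = 6.2641
circle(B,8.00) ∩ circle(D,6.00): a=5.3670, h=5.9326
  candidates: C₊=(7.9421,5.9997) cross=37.162; C₋=(6.2814,-5.7486) cross=-37.162
  mode + wants cross > 0 → take C=(7.9421,5.9997) (cross=37.162)
ex = (C−B)/|BC| = (0.7681,0.6404); ey = (-0.6404,0.7681)
P = B + 1.04·ex + 2.90·ey = (0.7393,3.7701)

0.74 3.77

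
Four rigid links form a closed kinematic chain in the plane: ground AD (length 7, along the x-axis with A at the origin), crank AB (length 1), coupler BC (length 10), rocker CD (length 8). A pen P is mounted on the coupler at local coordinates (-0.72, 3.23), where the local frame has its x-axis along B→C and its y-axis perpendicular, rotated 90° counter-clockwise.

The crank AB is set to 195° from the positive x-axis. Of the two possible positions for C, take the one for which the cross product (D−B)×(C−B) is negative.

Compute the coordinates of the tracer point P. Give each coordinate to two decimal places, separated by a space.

1.02 2.39

A=(0,0), D=(7.00,0)
B = A + 1.00·(cos195°, sin195°) = (-0.9659, -0.2588)
|BD| = 7.9701
circle(B,10.00) ∩ circle(D,8.00): a=6.2435, h=7.8114
  candidates: C₊=(5.0206,7.7513) cross=62.258; C₋=(5.5279,-7.8634) cross=-62.258
  mode - wants cross < 0 → take C=(5.5279,-7.8634) (cross=-62.258)
ex = (C−B)/|BC| = (0.6494,-0.7605); ey = (0.7605,0.6494)
P = B + -0.72·ex + 3.23·ey = (1.0228,2.3862)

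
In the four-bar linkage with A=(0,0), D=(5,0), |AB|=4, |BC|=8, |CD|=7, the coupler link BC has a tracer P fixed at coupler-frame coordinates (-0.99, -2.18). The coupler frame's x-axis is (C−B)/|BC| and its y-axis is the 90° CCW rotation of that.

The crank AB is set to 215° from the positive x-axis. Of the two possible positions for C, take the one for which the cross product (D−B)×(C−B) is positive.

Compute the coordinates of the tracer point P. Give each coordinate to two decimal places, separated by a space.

A=(0,0), D=(5.00,0)
B = A + 4.00·(cos215°, sin215°) = (-3.2766, -2.2943)
|BD| = 8.5887
circle(B,8.00) ∩ circle(D,7.00): a=5.1676, h=6.1070
  candidates: C₊=(0.0718,4.9712) cross=52.452; C₋=(3.3346,-6.7990) cross=-52.452
  mode + wants cross > 0 → take C=(0.0718,4.9712) (cross=52.452)
ex = (C−B)/|BC| = (0.4186,0.9082); ey = (-0.9082,0.4186)
P = B + -0.99·ex + -2.18·ey = (-1.7111,-4.1059)

-1.71 -4.11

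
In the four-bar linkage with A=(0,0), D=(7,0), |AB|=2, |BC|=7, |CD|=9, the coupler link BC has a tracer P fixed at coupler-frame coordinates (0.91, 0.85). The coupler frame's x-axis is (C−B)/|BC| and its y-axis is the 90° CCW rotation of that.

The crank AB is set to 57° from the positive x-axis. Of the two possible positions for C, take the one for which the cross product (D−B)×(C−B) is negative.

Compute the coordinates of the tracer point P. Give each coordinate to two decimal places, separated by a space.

1.73 0.61

A=(0,0), D=(7.00,0)
B = A + 2.00·(cos57°, sin57°) = (1.0893, 1.6773)
|BD| = 6.1441
circle(B,7.00) ∩ circle(D,9.00): a=0.4679, h=6.9843
  candidates: C₊=(3.4462,8.2686) cross=42.913; C₋=(-0.3673,-5.1694) cross=-42.913
  mode - wants cross < 0 → take C=(-0.3673,-5.1694) (cross=-42.913)
ex = (C−B)/|BC| = (-0.2081,-0.9781); ey = (0.9781,-0.2081)
P = B + 0.91·ex + 0.85·ey = (1.7313,0.6104)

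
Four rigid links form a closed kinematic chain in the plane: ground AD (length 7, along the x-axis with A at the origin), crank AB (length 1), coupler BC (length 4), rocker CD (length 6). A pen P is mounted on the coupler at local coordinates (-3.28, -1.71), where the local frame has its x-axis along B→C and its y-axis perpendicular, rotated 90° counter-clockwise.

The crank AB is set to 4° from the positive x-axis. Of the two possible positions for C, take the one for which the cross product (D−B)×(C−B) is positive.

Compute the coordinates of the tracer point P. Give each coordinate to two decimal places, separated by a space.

A=(0,0), D=(7.00,0)
B = A + 1.00·(cos4°, sin4°) = (0.9976, 0.0698)
|BD| = 6.0028
circle(B,4.00) ∩ circle(D,6.00): a=1.3355, h=3.7705
  candidates: C₊=(2.3768,3.8244) cross=22.633; C₋=(2.2892,-3.7160) cross=-22.633
  mode + wants cross > 0 → take C=(2.3768,3.8244) (cross=22.633)
ex = (C−B)/|BC| = (0.3448,0.9387); ey = (-0.9387,0.3448)
P = B + -3.28·ex + -1.71·ey = (1.4717,-3.5987)

1.47 -3.60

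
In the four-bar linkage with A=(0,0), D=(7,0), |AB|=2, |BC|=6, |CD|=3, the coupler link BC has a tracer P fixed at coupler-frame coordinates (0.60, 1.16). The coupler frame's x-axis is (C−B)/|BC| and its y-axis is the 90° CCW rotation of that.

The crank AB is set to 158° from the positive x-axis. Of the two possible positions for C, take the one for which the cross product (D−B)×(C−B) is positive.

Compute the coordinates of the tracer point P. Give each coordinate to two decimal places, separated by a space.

A=(0,0), D=(7.00,0)
B = A + 2.00·(cos158°, sin158°) = (-1.8544, 0.7492)
|BD| = 8.8860
circle(B,6.00) ∩ circle(D,3.00): a=5.9622, h=0.6720
  candidates: C₊=(4.1433,0.9161) cross=5.972; C₋=(4.0300,-0.4231) cross=-5.972
  mode + wants cross > 0 → take C=(4.1433,0.9161) (cross=5.972)
ex = (C−B)/|BC| = (0.9996,0.0278); ey = (-0.0278,0.9996)
P = B + 0.60·ex + 1.16·ey = (-1.2869,1.9255)

-1.29 1.93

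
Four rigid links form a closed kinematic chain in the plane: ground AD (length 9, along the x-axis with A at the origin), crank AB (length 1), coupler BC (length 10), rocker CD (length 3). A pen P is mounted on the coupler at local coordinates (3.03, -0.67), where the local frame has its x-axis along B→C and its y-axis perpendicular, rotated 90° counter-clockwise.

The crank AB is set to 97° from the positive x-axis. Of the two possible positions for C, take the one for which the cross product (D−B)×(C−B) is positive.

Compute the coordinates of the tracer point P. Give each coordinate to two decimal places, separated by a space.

2.98 0.92

A=(0,0), D=(9.00,0)
B = A + 1.00·(cos97°, sin97°) = (-0.1219, 0.9925)
|BD| = 9.1757
circle(B,10.00) ∩ circle(D,3.00): a=9.5466, h=2.9770
  candidates: C₊=(9.6907,2.9194) cross=27.316; C₋=(9.0467,-2.9996) cross=-27.316
  mode + wants cross > 0 → take C=(9.6907,2.9194) (cross=27.316)
ex = (C−B)/|BC| = (0.9813,0.1927); ey = (-0.1927,0.9813)
P = B + 3.03·ex + -0.67·ey = (2.9804,0.9189)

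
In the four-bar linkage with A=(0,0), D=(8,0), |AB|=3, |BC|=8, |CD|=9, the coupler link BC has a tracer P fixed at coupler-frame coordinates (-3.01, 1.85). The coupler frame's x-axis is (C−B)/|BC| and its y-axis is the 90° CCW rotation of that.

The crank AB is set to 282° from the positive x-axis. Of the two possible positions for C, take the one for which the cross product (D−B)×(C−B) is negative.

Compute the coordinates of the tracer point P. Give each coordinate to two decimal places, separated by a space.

-0.07 0.53

A=(0,0), D=(8.00,0)
B = A + 3.00·(cos282°, sin282°) = (0.6237, -2.9344)
|BD| = 7.9385
circle(B,8.00) ∩ circle(D,9.00): a=2.8985, h=7.4564
  candidates: C₊=(0.5607,5.0653) cross=59.193; C₋=(6.0732,-8.7913) cross=-59.193
  mode - wants cross < 0 → take C=(6.0732,-8.7913) (cross=-59.193)
ex = (C−B)/|BC| = (0.6812,-0.7321); ey = (0.7321,0.6812)
P = B + -3.01·ex + 1.85·ey = (-0.0722,0.5294)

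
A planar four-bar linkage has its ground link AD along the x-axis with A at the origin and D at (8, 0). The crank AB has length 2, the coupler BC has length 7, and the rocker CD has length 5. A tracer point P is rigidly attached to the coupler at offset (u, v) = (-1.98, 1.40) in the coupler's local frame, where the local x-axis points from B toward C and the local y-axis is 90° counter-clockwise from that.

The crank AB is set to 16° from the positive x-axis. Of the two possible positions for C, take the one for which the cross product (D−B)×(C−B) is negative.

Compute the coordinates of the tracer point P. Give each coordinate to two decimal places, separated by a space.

A=(0,0), D=(8.00,0)
B = A + 2.00·(cos16°, sin16°) = (1.9225, 0.5513)
|BD| = 6.1024
circle(B,7.00) ∩ circle(D,5.00): a=5.0176, h=4.8809
  candidates: C₊=(7.3606,4.9589) cross=29.785; C₋=(6.4787,-4.7630) cross=-29.785
  mode - wants cross < 0 → take C=(6.4787,-4.7630) (cross=-29.785)
ex = (C−B)/|BC| = (0.6509,-0.7592); ey = (0.7592,0.6509)
P = B + -1.98·ex + 1.40·ey = (1.6966,2.9657)

1.70 2.97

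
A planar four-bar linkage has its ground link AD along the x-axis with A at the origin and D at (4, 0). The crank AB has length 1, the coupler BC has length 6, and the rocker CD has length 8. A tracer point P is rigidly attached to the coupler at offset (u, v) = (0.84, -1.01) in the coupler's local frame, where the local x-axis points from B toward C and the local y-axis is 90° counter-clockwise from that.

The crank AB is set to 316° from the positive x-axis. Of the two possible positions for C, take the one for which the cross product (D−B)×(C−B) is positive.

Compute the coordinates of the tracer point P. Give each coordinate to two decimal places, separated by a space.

1.03 0.58

A=(0,0), D=(4.00,0)
B = A + 1.00·(cos316°, sin316°) = (0.7193, -0.6947)
|BD| = 3.3534
circle(B,6.00) ∩ circle(D,8.00): a=-2.4982, h=5.4552
  candidates: C₊=(-2.8547,4.1247) cross=18.293; C₋=(-0.5946,-6.5490) cross=-18.293
  mode + wants cross > 0 → take C=(-2.8547,4.1247) (cross=18.293)
ex = (C−B)/|BC| = (-0.5957,0.8032); ey = (-0.8032,-0.5957)
P = B + 0.84·ex + -1.01·ey = (1.0302,0.5817)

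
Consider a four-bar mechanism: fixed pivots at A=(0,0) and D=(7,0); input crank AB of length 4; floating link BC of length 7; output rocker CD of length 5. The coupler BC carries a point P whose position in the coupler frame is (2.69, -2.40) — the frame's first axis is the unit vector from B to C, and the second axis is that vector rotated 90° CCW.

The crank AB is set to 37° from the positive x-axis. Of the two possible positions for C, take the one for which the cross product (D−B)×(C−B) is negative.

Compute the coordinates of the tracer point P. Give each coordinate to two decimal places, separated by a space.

1.42 -0.73

A=(0,0), D=(7.00,0)
B = A + 4.00·(cos37°, sin37°) = (3.1945, 2.4073)
|BD| = 4.5029
circle(B,7.00) ∩ circle(D,5.00): a=4.9164, h=4.9829
  candidates: C₊=(10.0133,3.9900) cross=22.438; C₋=(4.6856,-4.4321) cross=-22.438
  mode - wants cross < 0 → take C=(4.6856,-4.4321) (cross=-22.438)
ex = (C−B)/|BC| = (0.2130,-0.9771); ey = (0.9771,0.2130)
P = B + 2.69·ex + -2.40·ey = (1.4226,-0.7322)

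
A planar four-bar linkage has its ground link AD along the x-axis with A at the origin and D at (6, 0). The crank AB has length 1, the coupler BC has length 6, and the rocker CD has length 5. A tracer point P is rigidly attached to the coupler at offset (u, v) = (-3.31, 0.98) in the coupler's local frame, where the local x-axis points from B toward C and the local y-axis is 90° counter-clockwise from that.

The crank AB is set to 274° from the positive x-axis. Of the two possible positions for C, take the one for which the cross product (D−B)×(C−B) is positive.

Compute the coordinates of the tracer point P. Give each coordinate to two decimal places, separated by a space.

-2.49 -3.32

A=(0,0), D=(6.00,0)
B = A + 1.00·(cos274°, sin274°) = (0.0698, -0.9976)
|BD| = 6.0136
circle(B,6.00) ∩ circle(D,5.00): a=3.9214, h=4.5412
  candidates: C₊=(3.1835,4.1312) cross=27.309; C₋=(4.6901,-4.8254) cross=-27.309
  mode + wants cross > 0 → take C=(3.1835,4.1312) (cross=27.309)
ex = (C−B)/|BC| = (0.5190,0.8548); ey = (-0.8548,0.5190)
P = B + -3.31·ex + 0.98·ey = (-2.4857,-3.3184)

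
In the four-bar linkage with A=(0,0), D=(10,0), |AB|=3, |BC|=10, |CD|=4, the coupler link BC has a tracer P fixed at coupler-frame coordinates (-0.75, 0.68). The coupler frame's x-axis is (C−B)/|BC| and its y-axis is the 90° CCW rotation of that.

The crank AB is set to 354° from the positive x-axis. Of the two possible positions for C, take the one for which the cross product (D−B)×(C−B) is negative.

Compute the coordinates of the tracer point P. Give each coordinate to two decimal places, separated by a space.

A=(0,0), D=(10.00,0)
B = A + 3.00·(cos354°, sin354°) = (2.9836, -0.3136)
|BD| = 7.0234
circle(B,10.00) ∩ circle(D,4.00): a=9.4917, h=3.1477
  candidates: C₊=(12.3253,3.2547) cross=22.107; C₋=(12.6063,-3.0343) cross=-22.107
  mode - wants cross < 0 → take C=(12.6063,-3.0343) (cross=-22.107)
ex = (C−B)/|BC| = (0.9623,-0.2721); ey = (0.2721,0.9623)
P = B + -0.75·ex + 0.68·ey = (2.4469,0.5448)

2.45 0.54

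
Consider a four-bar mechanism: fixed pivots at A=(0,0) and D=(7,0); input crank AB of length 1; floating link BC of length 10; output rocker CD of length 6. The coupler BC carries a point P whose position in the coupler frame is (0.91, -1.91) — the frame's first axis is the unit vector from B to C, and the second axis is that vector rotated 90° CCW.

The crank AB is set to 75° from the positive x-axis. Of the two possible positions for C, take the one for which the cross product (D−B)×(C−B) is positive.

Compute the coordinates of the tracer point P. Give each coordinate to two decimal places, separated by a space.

A=(0,0), D=(7.00,0)
B = A + 1.00·(cos75°, sin75°) = (0.2588, 0.9659)
|BD| = 6.8100
circle(B,10.00) ∩ circle(D,6.00): a=8.1040, h=5.8588
  candidates: C₊=(9.1119,5.6161) cross=39.899; C₋=(7.4498,-5.9831) cross=-39.899
  mode + wants cross > 0 → take C=(9.1119,5.6161) (cross=39.899)
ex = (C−B)/|BC| = (0.8853,0.4650); ey = (-0.4650,0.8853)
P = B + 0.91·ex + -1.91·ey = (1.9526,-0.3018)

1.95 -0.30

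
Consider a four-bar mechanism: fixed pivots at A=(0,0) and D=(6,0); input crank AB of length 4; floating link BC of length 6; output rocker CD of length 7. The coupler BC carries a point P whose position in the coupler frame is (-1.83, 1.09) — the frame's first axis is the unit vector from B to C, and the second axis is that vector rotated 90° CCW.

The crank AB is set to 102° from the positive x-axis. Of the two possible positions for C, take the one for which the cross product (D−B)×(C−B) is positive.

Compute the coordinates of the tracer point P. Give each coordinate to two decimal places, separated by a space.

A=(0,0), D=(6.00,0)
B = A + 4.00·(cos102°, sin102°) = (-0.8316, 3.9126)
|BD| = 7.8727
circle(B,6.00) ∩ circle(D,7.00): a=3.1107, h=5.1306
  candidates: C₊=(4.4175,6.8188) cross=40.392; C₋=(-0.6821,-2.0855) cross=-40.392
  mode + wants cross > 0 → take C=(4.4175,6.8188) (cross=40.392)
ex = (C−B)/|BC| = (0.8749,0.4844); ey = (-0.4844,0.8749)
P = B + -1.83·ex + 1.09·ey = (-2.9606,3.9798)

-2.96 3.98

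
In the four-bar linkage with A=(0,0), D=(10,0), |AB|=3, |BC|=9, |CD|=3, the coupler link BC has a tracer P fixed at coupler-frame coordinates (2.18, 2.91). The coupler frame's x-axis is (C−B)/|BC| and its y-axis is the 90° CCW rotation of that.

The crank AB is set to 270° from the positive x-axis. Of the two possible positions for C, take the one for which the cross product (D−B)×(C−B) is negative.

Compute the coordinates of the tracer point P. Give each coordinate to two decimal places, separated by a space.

A=(0,0), D=(10.00,0)
B = A + 3.00·(cos270°, sin270°) = (-0.0000, -3.0000)
|BD| = 10.4403
circle(B,9.00) ∩ circle(D,3.00): a=8.6683, h=2.4208
  candidates: C₊=(7.6072,1.8095) cross=25.274; C₋=(8.9984,-2.8278) cross=-25.274
  mode - wants cross < 0 → take C=(8.9984,-2.8278) (cross=-25.274)
ex = (C−B)/|BC| = (0.9998,0.0191); ey = (-0.0191,0.9998)
P = B + 2.18·ex + 2.91·ey = (2.1239,-0.0488)

2.12 -0.05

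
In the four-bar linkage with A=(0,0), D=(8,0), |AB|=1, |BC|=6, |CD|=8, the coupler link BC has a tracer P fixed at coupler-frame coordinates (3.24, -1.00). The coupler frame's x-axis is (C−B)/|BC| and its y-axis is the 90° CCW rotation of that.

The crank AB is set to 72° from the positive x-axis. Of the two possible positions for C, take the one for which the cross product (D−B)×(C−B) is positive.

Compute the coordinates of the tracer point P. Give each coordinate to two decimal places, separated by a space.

2.68 3.38

A=(0,0), D=(8.00,0)
B = A + 1.00·(cos72°, sin72°) = (0.3090, 0.9511)
|BD| = 7.7496
circle(B,6.00) ∩ circle(D,8.00): a=2.0682, h=5.6323
  candidates: C₊=(3.0528,6.2869) cross=43.648; C₋=(1.6704,-4.8925) cross=-43.648
  mode + wants cross > 0 → take C=(3.0528,6.2869) (cross=43.648)
ex = (C−B)/|BC| = (0.4573,0.8893); ey = (-0.8893,0.4573)
P = B + 3.24·ex + -1.00·ey = (2.6800,3.3751)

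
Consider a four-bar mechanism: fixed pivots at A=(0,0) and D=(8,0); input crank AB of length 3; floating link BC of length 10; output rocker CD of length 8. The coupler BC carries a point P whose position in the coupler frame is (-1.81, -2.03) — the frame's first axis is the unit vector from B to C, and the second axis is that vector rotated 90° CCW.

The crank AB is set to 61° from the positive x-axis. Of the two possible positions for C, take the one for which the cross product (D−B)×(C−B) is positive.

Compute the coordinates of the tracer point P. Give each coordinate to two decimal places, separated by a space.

A=(0,0), D=(8.00,0)
B = A + 3.00·(cos61°, sin61°) = (1.4544, 2.6239)
|BD| = 7.0519
circle(B,10.00) ∩ circle(D,8.00): a=6.0785, h=7.9406
  candidates: C₊=(10.0510,7.7326) cross=55.996; C₋=(4.1419,-7.0082) cross=-55.996
  mode + wants cross > 0 → take C=(10.0510,7.7326) (cross=55.996)
ex = (C−B)/|BC| = (0.8597,0.5109); ey = (-0.5109,0.8597)
P = B + -1.81·ex + -2.03·ey = (0.9355,-0.0459)

0.94 -0.05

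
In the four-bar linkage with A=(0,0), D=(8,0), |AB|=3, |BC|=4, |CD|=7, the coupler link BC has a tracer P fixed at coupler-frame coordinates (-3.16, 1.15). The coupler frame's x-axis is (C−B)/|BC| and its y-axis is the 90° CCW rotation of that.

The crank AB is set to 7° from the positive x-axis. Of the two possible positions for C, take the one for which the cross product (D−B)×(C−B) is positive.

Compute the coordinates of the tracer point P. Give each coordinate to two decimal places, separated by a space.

A=(0,0), D=(8.00,0)
B = A + 3.00·(cos7°, sin7°) = (2.9776, 0.3656)
|BD| = 5.0357
circle(B,4.00) ∩ circle(D,7.00): a=-0.7588, h=3.9274
  candidates: C₊=(2.5060,4.3377) cross=19.777; C₋=(1.9357,-3.4963) cross=-19.777
  mode + wants cross > 0 → take C=(2.5060,4.3377) (cross=19.777)
ex = (C−B)/|BC| = (-0.1179,0.9930); ey = (-0.9930,-0.1179)
P = B + -3.16·ex + 1.15·ey = (2.2083,-2.9080)

2.21 -2.91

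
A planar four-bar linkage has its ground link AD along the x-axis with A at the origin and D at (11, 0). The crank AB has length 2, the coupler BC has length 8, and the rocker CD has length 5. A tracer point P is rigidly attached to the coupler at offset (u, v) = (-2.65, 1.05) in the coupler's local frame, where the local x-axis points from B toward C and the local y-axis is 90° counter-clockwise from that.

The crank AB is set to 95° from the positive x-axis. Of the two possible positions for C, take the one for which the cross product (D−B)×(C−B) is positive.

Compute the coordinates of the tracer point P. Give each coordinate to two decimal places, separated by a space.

-2.99 2.45

A=(0,0), D=(11.00,0)
B = A + 2.00·(cos95°, sin95°) = (-0.1743, 1.9924)
|BD| = 11.3505
circle(B,8.00) ∩ circle(D,5.00): a=7.3933, h=3.0561
  candidates: C₊=(7.6406,3.7033) cross=34.689; C₋=(6.5677,-2.3140) cross=-34.689
  mode + wants cross > 0 → take C=(7.6406,3.7033) (cross=34.689)
ex = (C−B)/|BC| = (0.9769,0.2139); ey = (-0.2139,0.9769)
P = B + -2.65·ex + 1.05·ey = (-2.9876,2.4514)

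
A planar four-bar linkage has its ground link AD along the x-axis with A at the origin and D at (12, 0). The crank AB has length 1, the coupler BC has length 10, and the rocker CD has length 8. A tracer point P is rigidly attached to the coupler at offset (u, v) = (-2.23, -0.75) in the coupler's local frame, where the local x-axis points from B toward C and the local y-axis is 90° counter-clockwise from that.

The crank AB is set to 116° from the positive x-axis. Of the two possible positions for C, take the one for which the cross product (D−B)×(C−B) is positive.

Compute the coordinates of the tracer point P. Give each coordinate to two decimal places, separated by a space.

A=(0,0), D=(12.00,0)
B = A + 1.00·(cos116°, sin116°) = (-0.4384, 0.8988)
|BD| = 12.4708
circle(B,10.00) ∩ circle(D,8.00): a=7.6788, h=6.4060
  candidates: C₊=(7.6821,6.7347) cross=79.888; C₋=(6.7587,-6.0439) cross=-79.888
  mode + wants cross > 0 → take C=(7.6821,6.7347) (cross=79.888)
ex = (C−B)/|BC| = (0.8120,0.5836); ey = (-0.5836,0.8120)
P = B + -2.23·ex + -0.75·ey = (-1.8115,-1.0116)

-1.81 -1.01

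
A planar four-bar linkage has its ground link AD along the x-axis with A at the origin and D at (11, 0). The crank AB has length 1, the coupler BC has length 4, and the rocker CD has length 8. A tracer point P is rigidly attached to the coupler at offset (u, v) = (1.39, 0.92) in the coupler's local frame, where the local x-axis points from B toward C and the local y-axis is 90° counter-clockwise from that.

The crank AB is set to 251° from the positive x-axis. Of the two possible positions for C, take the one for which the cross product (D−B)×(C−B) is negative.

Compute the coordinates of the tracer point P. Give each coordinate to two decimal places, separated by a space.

A=(0,0), D=(11.00,0)
B = A + 1.00·(cos251°, sin251°) = (-0.3256, -0.9455)
|BD| = 11.3650
circle(B,4.00) ∩ circle(D,8.00): a=3.5707, h=1.8027
  candidates: C₊=(3.0828,1.1480) cross=20.488; C₋=(3.3828,-2.4449) cross=-20.488
  mode - wants cross < 0 → take C=(3.3828,-2.4449) (cross=-20.488)
ex = (C−B)/|BC| = (0.9271,-0.3749); ey = (0.3749,0.9271)
P = B + 1.39·ex + 0.92·ey = (1.3079,-0.6137)

1.31 -0.61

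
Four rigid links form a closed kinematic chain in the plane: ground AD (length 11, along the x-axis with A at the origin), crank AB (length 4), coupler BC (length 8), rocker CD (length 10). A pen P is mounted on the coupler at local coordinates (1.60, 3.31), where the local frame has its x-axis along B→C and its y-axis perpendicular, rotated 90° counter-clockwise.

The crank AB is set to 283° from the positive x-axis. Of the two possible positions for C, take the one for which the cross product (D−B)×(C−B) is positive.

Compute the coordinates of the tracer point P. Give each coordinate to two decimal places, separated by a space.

A=(0,0), D=(11.00,0)
B = A + 4.00·(cos283°, sin283°) = (0.8998, -3.8975)
|BD| = 10.8261
circle(B,8.00) ∩ circle(D,10.00): a=3.7504, h=7.0664
  candidates: C₊=(1.8548,4.0453) cross=76.502; C₋=(6.9427,-9.1399) cross=-76.502
  mode + wants cross > 0 → take C=(1.8548,4.0453) (cross=76.502)
ex = (C−B)/|BC| = (0.1194,0.9928); ey = (-0.9928,0.1194)
P = B + 1.60·ex + 3.31·ey = (-2.1955,-1.9138)

-2.20 -1.91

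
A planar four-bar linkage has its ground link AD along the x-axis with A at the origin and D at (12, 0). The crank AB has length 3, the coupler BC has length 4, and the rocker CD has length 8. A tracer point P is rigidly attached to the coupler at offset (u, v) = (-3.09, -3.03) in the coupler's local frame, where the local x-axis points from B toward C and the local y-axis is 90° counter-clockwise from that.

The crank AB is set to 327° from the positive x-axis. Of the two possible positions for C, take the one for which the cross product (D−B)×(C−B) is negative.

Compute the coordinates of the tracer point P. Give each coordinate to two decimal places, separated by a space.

A=(0,0), D=(12.00,0)
B = A + 3.00·(cos327°, sin327°) = (2.5160, -1.6339)
|BD| = 9.6237
circle(B,4.00) ∩ circle(D,8.00): a=2.3180, h=3.2599
  candidates: C₊=(4.2469,1.9722) cross=31.372; C₋=(5.3538,-4.4529) cross=-31.372
  mode - wants cross < 0 → take C=(5.3538,-4.4529) (cross=-31.372)
ex = (C−B)/|BC| = (0.7095,-0.7048); ey = (0.7048,0.7095)
P = B + -3.09·ex + -3.03·ey = (-1.8116,-1.6059)

-1.81 -1.61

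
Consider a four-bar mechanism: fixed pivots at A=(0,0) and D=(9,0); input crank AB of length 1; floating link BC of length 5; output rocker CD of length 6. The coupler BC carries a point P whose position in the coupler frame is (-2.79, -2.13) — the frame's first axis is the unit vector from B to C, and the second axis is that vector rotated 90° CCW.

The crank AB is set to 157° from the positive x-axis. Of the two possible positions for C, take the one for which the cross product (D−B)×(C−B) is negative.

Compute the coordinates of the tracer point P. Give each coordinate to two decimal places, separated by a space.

A=(0,0), D=(9.00,0)
B = A + 1.00·(cos157°, sin157°) = (-0.9205, 0.3907)
|BD| = 9.9282
circle(B,5.00) ∩ circle(D,6.00): a=4.4101, h=2.3560
  candidates: C₊=(3.5789,2.5714) cross=23.391; C₋=(3.3935,-2.1370) cross=-23.391
  mode - wants cross < 0 → take C=(3.3935,-2.1370) (cross=-23.391)
ex = (C−B)/|BC| = (0.8628,-0.5056); ey = (0.5056,0.8628)
P = B + -2.79·ex + -2.13·ey = (-4.4045,-0.0365)

-4.40 -0.04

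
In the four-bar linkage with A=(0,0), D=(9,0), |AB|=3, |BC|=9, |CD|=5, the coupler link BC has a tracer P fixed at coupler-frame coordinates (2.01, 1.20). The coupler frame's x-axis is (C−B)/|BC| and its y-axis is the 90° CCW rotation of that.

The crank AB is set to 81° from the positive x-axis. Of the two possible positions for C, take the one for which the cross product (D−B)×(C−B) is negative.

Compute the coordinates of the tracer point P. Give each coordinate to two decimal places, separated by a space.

A=(0,0), D=(9.00,0)
B = A + 3.00·(cos81°, sin81°) = (0.4693, 2.9631)
|BD| = 9.0306
circle(B,9.00) ∩ circle(D,5.00): a=7.6159, h=4.7957
  candidates: C₊=(9.2371,4.9944) cross=43.308; C₋=(6.0900,-4.0660) cross=-43.308
  mode - wants cross < 0 → take C=(6.0900,-4.0660) (cross=-43.308)
ex = (C−B)/|BC| = (0.6245,-0.7810); ey = (0.7810,0.6245)
P = B + 2.01·ex + 1.20·ey = (2.6618,2.1427)

2.66 2.14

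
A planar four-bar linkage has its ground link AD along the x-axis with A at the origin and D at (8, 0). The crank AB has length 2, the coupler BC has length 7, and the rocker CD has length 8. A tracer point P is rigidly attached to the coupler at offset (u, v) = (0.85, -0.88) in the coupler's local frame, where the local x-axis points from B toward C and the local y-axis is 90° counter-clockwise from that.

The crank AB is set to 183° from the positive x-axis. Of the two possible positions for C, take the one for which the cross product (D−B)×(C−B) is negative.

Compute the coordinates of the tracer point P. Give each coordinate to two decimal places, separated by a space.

A=(0,0), D=(8.00,0)
B = A + 2.00·(cos183°, sin183°) = (-1.9973, -0.1047)
|BD| = 9.9978
circle(B,7.00) ∩ circle(D,8.00): a=4.2487, h=5.5631
  candidates: C₊=(2.1930,5.5026) cross=55.619; C₋=(2.3095,-5.6230) cross=-55.619
  mode - wants cross < 0 → take C=(2.3095,-5.6230) (cross=-55.619)
ex = (C−B)/|BC| = (0.6152,-0.7883); ey = (0.7883,0.6152)
P = B + 0.85·ex + -0.88·ey = (-2.1680,-1.3162)

-2.17 -1.32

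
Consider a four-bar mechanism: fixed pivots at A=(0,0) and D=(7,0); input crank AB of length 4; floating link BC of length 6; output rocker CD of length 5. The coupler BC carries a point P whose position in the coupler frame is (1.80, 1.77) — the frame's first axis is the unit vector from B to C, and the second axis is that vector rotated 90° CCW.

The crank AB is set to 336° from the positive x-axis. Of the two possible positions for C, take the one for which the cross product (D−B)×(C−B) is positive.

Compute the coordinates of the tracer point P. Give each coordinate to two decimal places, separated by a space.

2.15 0.40

A=(0,0), D=(7.00,0)
B = A + 4.00·(cos336°, sin336°) = (3.6542, -1.6269)
|BD| = 3.7204
circle(B,6.00) ∩ circle(D,5.00): a=3.3385, h=4.9854
  candidates: C₊=(4.4764,4.3164) cross=18.548; C₋=(8.8367,-4.6504) cross=-18.548
  mode + wants cross > 0 → take C=(4.4764,4.3164) (cross=18.548)
ex = (C−B)/|BC| = (0.1370,0.9906); ey = (-0.9906,0.1370)
P = B + 1.80·ex + 1.77·ey = (2.1476,0.3986)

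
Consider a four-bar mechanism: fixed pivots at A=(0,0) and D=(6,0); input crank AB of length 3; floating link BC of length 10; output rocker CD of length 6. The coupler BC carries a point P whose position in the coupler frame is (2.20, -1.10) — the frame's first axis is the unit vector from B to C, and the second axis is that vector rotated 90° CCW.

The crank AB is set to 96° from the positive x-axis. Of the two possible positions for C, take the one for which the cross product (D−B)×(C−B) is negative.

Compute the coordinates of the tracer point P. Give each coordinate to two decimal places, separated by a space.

A=(0,0), D=(6.00,0)
B = A + 3.00·(cos96°, sin96°) = (-0.3136, 2.9836)
|BD| = 6.9831
circle(B,10.00) ∩ circle(D,6.00): a=8.0740, h=5.9000
  candidates: C₊=(9.5072,4.8682) cross=41.200; C₋=(4.4656,-5.8005) cross=-41.200
  mode - wants cross < 0 → take C=(4.4656,-5.8005) (cross=-41.200)
ex = (C−B)/|BC| = (0.4779,-0.8784); ey = (0.8784,0.4779)
P = B + 2.20·ex + -1.10·ey = (-0.2284,0.5254)

-0.23 0.53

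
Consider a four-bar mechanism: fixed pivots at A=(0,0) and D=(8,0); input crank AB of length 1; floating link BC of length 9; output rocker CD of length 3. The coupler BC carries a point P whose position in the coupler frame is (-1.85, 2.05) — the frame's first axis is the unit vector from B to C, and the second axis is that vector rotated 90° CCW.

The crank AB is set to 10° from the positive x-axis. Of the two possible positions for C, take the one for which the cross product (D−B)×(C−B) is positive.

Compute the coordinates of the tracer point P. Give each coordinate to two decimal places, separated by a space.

-1.33 1.68

A=(0,0), D=(8.00,0)
B = A + 1.00·(cos10°, sin10°) = (0.9848, 0.1736)
|BD| = 7.0173
circle(B,9.00) ∩ circle(D,3.00): a=8.6388, h=2.5240
  candidates: C₊=(9.6834,2.4831) cross=17.712; C₋=(9.5585,-2.5634) cross=-17.712
  mode + wants cross > 0 → take C=(9.6834,2.4831) (cross=17.712)
ex = (C−B)/|BC| = (0.9665,0.2566); ey = (-0.2566,0.9665)
P = B + -1.85·ex + 2.05·ey = (-1.3293,1.6803)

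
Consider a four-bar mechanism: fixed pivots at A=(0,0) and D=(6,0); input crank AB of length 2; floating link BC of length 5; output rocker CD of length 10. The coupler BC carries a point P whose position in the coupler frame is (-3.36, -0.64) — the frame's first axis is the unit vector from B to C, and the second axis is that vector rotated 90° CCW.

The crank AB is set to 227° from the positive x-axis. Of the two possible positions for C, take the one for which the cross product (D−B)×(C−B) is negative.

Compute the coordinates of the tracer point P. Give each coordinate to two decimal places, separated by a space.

-1.82 1.93

A=(0,0), D=(6.00,0)
B = A + 2.00·(cos227°, sin227°) = (-1.3640, -1.4627)
|BD| = 7.5079
circle(B,5.00) ∩ circle(D,10.00): a=-1.2408, h=4.8436
  candidates: C₊=(-3.5247,3.0463) cross=36.365; C₋=(-1.6374,-6.4552) cross=-36.365
  mode - wants cross < 0 → take C=(-1.6374,-6.4552) (cross=-36.365)
ex = (C−B)/|BC| = (-0.0547,-0.9985); ey = (0.9985,-0.0547)
P = B + -3.36·ex + -0.64·ey = (-1.8193,1.9273)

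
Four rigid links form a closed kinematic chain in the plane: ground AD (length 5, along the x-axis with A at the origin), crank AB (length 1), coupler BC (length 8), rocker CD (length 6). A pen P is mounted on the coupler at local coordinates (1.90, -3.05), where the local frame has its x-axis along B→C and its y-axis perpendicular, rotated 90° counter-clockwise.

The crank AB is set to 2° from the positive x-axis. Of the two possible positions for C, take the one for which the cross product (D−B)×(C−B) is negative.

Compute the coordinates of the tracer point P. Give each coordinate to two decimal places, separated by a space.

A=(0,0), D=(5.00,0)
B = A + 1.00·(cos2°, sin2°) = (0.9994, 0.0349)
|BD| = 4.0008
circle(B,8.00) ∩ circle(D,6.00): a=5.4997, h=5.8097
  candidates: C₊=(6.5496,5.7964) cross=23.243; C₋=(6.4482,-5.8226) cross=-23.243
  mode - wants cross < 0 → take C=(6.4482,-5.8226) (cross=-23.243)
ex = (C−B)/|BC| = (0.6811,-0.7322); ey = (0.7322,0.6811)
P = B + 1.90·ex + -3.05·ey = (0.0603,-3.4336)

0.06 -3.43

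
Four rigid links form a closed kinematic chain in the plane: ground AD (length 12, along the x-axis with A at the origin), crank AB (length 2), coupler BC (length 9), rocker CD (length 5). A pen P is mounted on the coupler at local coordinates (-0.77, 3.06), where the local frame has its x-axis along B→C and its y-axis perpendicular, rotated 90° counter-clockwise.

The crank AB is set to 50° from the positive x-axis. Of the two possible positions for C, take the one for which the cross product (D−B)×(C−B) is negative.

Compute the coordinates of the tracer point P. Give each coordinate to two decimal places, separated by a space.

2.43 4.47

A=(0,0), D=(12.00,0)
B = A + 2.00·(cos50°, sin50°) = (1.2856, 1.5321)
|BD| = 10.8234
circle(B,9.00) ∩ circle(D,5.00): a=7.9987, h=4.1256
  candidates: C₊=(9.7877,4.4840) cross=44.654; C₋=(8.6197,-3.6843) cross=-44.654
  mode - wants cross < 0 → take C=(8.6197,-3.6843) (cross=-44.654)
ex = (C−B)/|BC| = (0.8149,-0.5796); ey = (0.5796,0.8149)
P = B + -0.77·ex + 3.06·ey = (2.4317,4.4720)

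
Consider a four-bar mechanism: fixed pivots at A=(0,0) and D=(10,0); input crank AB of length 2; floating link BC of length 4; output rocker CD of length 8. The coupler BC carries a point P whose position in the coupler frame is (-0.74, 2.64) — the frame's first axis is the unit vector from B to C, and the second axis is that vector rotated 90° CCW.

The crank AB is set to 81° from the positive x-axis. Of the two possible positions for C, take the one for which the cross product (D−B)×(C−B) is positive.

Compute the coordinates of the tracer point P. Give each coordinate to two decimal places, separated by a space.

-1.94 3.54

A=(0,0), D=(10.00,0)
B = A + 2.00·(cos81°, sin81°) = (0.3129, 1.9754)
|BD| = 9.8865
circle(B,4.00) ∩ circle(D,8.00): a=2.5157, h=3.1099
  candidates: C₊=(3.3992,4.5199) cross=30.746; C₋=(2.1565,-1.5744) cross=-30.746
  mode + wants cross > 0 → take C=(3.3992,4.5199) (cross=30.746)
ex = (C−B)/|BC| = (0.7716,0.6361); ey = (-0.6361,0.7716)
P = B + -0.74·ex + 2.64·ey = (-1.9375,3.5416)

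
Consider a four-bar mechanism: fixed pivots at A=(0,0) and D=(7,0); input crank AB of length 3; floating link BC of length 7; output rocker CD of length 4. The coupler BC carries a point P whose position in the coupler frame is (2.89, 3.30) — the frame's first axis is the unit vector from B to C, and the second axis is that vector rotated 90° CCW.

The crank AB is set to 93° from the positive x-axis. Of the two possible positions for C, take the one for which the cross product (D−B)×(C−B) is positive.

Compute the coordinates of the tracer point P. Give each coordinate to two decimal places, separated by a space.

A=(0,0), D=(7.00,0)
B = A + 3.00·(cos93°, sin93°) = (-0.1570, 2.9959)
|BD| = 7.7587
circle(B,7.00) ∩ circle(D,4.00): a=6.0060, h=3.5955
  candidates: C₊=(6.7715,3.9935) cross=27.897; C₋=(3.9948,-2.6399) cross=-27.897
  mode + wants cross > 0 → take C=(6.7715,3.9935) (cross=27.897)
ex = (C−B)/|BC| = (0.9898,0.1425); ey = (-0.1425,0.9898)
P = B + 2.89·ex + 3.30·ey = (2.2332,6.6741)

2.23 6.67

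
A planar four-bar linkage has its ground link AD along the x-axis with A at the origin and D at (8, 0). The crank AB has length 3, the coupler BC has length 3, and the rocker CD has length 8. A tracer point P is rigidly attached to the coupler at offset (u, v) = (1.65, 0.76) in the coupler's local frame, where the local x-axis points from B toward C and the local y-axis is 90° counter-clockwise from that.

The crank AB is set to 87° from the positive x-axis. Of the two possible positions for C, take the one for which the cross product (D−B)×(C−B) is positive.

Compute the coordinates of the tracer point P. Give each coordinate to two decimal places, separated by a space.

A=(0,0), D=(8.00,0)
B = A + 3.00·(cos87°, sin87°) = (0.1570, 2.9959)
|BD| = 8.3957
circle(B,3.00) ∩ circle(D,8.00): a=0.9224, h=2.8547
  candidates: C₊=(2.0373,5.3335) cross=23.967; C₋=(-0.0000,-0.0000) cross=-23.967
  mode + wants cross > 0 → take C=(2.0373,5.3335) (cross=23.967)
ex = (C−B)/|BC| = (0.6268,0.7792); ey = (-0.7792,0.6268)
P = B + 1.65·ex + 0.76·ey = (0.5990,4.7579)

0.60 4.76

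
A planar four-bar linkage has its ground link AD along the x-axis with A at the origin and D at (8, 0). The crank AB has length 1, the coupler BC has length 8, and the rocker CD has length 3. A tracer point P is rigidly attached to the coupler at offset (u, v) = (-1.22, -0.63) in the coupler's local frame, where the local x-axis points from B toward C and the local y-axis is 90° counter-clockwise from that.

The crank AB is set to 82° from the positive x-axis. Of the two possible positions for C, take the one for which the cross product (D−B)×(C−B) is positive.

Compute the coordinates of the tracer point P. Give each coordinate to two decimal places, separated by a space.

-0.88 0.07

A=(0,0), D=(8.00,0)
B = A + 1.00·(cos82°, sin82°) = (0.1392, 0.9903)
|BD| = 7.9230
circle(B,8.00) ∩ circle(D,3.00): a=7.4324, h=2.9596
  candidates: C₊=(7.8832,2.9977) cross=23.449; C₋=(7.1434,-2.8751) cross=-23.449
  mode + wants cross > 0 → take C=(7.8832,2.9977) (cross=23.449)
ex = (C−B)/|BC| = (0.9680,0.2509); ey = (-0.2509,0.9680)
P = B + -1.22·ex + -0.63·ey = (-0.8837,0.0743)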